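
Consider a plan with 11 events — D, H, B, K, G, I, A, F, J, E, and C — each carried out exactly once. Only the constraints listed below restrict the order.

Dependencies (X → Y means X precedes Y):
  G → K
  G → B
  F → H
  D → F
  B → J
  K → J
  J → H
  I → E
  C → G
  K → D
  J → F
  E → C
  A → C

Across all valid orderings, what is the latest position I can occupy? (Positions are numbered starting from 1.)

2

The events that are forced after I, directly or by a chain of constraints, are D, H, B, K, G, F, J, E, C. That's 9 events.
So at least 9 events follow I, putting I no later than position 2. That position is achievable by scheduling everything else first.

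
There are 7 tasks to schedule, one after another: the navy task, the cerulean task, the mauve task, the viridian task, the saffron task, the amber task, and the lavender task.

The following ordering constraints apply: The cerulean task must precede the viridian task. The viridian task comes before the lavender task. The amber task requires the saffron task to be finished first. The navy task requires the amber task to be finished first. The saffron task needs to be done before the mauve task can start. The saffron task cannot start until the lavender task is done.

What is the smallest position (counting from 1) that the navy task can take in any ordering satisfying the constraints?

Every task that must precede the navy task has to come before it. Tracing all chains that end at the navy task, those tasks are: the cerulean task, the viridian task, the saffron task, the amber task, the lavender task — 5 in total.
With 5 mandatory predecessors, the earliest the navy task can sit is position 5+1 = 6, and placing just those 5 first achieves it.

6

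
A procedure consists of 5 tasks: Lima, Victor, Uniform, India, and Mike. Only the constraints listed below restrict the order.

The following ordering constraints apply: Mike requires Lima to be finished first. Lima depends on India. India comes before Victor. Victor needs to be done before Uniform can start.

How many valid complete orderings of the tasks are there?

Only India has no prerequisites, so it must go first.
Counting all ways to extend the partial order to a total order gives 6.

6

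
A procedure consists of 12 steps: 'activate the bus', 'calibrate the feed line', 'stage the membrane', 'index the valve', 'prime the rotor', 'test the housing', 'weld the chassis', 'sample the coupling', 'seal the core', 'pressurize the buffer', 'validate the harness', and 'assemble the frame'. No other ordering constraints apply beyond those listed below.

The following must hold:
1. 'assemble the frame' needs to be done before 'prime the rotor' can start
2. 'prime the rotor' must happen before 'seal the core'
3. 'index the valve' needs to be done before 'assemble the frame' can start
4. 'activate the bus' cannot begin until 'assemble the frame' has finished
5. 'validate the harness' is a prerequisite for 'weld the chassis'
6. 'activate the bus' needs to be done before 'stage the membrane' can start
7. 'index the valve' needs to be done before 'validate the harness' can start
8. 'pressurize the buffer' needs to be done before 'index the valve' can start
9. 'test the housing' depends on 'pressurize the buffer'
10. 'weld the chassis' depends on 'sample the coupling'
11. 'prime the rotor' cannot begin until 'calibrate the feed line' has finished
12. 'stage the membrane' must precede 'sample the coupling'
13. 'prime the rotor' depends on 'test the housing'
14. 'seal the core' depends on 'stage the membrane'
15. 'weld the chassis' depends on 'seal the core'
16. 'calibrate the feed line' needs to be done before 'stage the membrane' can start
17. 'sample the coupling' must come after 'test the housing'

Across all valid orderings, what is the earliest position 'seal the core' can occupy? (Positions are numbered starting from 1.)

The steps that are forced before 'seal the core', directly or transitively, are 'activate the bus', 'calibrate the feed line', 'stage the membrane', 'index the valve', 'prime the rotor', 'test the housing', 'pressurize the buffer', 'assemble the frame'. That's 8 steps.
With 8 mandatory predecessors, the earliest 'seal the core' can sit is position 8+1 = 9, and placing just those 8 first achieves it.

9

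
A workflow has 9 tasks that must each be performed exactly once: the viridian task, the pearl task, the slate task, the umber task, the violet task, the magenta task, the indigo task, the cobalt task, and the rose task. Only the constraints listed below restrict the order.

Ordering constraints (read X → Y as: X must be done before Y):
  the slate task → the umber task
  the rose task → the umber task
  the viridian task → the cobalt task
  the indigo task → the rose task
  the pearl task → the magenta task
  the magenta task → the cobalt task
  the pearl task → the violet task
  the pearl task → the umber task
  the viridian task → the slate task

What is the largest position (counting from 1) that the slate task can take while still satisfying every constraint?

8

Following the constraints forward from the slate task, its only required successor is the umber task.
With 1 mandatory successor out of 9 tasks total, the latest slot for the slate task is 9−1 = 8, and it's reachable by doing all non-successors before the slate task.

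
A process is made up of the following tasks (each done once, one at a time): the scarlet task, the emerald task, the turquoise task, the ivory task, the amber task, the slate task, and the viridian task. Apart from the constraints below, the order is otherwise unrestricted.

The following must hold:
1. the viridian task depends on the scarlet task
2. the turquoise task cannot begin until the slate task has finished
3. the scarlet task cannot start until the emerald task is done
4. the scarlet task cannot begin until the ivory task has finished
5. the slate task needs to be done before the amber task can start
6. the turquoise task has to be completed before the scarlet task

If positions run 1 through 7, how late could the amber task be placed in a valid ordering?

The amber task has no required successors, so nothing stops it from going last (position 7).

7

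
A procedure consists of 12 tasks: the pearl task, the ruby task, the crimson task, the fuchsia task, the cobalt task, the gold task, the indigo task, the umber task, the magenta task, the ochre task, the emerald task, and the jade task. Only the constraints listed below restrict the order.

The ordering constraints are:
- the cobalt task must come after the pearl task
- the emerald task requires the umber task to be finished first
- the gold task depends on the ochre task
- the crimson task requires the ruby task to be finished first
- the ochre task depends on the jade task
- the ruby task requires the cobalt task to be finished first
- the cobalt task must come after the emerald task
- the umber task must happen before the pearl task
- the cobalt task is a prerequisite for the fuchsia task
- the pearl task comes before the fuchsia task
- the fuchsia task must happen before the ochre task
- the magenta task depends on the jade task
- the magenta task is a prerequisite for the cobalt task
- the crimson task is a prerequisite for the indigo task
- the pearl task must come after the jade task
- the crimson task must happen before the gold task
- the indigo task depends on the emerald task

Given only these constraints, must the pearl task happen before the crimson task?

Yes

Tracing the constraints gives a chain: the pearl task → the cobalt task → the ruby task → the crimson task.
Hence the pearl task necessarily comes before the crimson task.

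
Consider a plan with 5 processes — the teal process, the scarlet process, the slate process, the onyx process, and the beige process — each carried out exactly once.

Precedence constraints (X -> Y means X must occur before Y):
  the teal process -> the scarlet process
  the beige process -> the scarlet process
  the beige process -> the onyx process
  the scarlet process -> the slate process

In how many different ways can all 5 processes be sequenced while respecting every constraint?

2 processes have no prerequisites (the teal process, the beige process), so any of them could come first.
Counting all ways to extend the partial order to a total order gives 7.

7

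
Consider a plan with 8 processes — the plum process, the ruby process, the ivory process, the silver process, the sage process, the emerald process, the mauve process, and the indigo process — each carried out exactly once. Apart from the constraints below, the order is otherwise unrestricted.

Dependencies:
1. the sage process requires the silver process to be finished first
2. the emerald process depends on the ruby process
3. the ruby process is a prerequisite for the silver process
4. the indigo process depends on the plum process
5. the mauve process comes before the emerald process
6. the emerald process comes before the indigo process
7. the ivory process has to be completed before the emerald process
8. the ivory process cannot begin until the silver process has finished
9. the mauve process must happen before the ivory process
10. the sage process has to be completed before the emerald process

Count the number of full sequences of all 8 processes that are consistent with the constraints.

3 processes have no prerequisites (the plum process, the ruby process, the mauve process), so any of them could come first.
Enumerating by repeatedly choosing an available process (one whose prerequisites are all placed) gives 49 distinct complete orderings.

49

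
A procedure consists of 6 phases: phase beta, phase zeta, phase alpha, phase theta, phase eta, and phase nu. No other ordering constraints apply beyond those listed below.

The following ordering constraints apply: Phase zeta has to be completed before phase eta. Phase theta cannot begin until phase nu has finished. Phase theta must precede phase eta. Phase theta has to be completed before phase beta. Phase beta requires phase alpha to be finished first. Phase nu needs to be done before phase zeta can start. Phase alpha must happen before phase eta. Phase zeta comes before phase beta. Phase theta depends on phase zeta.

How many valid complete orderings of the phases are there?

8

The phases with no prerequisites are phase alpha, phase nu; any of them can be placed first.
Systematically extending each partial ordering one phase at a time and counting, there are 8 complete orderings.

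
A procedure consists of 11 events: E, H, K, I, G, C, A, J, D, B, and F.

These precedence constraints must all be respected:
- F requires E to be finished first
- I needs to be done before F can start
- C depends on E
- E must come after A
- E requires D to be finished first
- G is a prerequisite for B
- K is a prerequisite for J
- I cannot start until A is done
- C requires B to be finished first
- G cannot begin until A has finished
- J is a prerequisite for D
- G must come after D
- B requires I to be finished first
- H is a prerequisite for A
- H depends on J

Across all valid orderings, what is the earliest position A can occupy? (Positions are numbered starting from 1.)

4

Every event that must precede A has to come before it. Tracing all chains that end at A, those events are: H, K, J — 3 in total.
So at minimum 3 events come before A, putting A no earlier than position 4. That position is achievable by scheduling exactly those predecessors first.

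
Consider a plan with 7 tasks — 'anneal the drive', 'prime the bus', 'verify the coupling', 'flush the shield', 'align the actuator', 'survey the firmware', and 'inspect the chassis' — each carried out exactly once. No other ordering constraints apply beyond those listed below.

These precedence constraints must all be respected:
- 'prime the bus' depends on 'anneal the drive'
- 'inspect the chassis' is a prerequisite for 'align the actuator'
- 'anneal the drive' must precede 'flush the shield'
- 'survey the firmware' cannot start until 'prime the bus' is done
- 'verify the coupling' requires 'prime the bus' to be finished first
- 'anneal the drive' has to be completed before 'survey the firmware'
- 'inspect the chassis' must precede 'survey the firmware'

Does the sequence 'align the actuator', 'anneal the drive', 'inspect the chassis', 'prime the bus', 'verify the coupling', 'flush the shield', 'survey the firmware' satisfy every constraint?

No

Here 'inspect the chassis' comes after 'align the actuator'.
Since 'inspect the chassis' is required before 'align the actuator', the ordering is invalid.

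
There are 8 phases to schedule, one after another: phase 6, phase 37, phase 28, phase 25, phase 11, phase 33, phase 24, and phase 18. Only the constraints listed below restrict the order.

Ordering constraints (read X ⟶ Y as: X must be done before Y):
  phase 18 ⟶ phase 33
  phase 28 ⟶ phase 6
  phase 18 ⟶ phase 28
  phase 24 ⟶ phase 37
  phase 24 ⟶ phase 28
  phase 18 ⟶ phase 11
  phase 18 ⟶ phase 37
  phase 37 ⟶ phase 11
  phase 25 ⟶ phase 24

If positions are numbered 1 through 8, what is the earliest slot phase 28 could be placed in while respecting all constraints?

4

Every phase that must precede phase 28 has to come before it. Tracing all chains that end at phase 28, those phases are: phase 25, phase 24, phase 18 — 3 in total.
With 3 mandatory predecessors, the earliest phase 28 can sit is position 3+1 = 4, and placing just those 3 first achieves it.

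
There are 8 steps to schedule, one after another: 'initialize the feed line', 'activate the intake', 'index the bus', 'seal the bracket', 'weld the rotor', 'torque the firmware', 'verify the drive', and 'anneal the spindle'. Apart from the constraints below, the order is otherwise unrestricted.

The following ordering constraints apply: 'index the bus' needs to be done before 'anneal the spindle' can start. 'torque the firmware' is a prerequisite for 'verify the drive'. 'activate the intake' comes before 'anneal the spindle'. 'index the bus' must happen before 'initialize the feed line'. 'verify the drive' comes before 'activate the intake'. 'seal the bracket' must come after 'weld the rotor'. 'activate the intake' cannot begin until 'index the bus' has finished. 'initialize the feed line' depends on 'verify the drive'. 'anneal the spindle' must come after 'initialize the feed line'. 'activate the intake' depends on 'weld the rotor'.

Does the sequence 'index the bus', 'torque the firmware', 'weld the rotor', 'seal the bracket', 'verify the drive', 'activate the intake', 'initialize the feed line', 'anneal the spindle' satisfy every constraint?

Going through the constraints one by one, each required predecessor appears earlier in the sequence than its dependent — e.g. 'index the bus' (position 1) is before 'anneal the spindle' (position 8), as required.

Yes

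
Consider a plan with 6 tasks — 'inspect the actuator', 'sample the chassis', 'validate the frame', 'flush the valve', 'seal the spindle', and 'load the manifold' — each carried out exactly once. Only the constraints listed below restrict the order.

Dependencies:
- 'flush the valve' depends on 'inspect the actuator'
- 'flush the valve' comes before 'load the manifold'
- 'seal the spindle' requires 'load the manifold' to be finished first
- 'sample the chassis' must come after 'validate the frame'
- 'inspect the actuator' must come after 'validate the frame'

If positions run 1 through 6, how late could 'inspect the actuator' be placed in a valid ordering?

3

The tasks that are forced after 'inspect the actuator', directly or by a chain of constraints, are 'flush the valve', 'seal the spindle', 'load the manifold'. That's 3 tasks.
So at least 3 tasks follow 'inspect the actuator', putting 'inspect the actuator' no later than position 3. That position is achievable by scheduling everything else first.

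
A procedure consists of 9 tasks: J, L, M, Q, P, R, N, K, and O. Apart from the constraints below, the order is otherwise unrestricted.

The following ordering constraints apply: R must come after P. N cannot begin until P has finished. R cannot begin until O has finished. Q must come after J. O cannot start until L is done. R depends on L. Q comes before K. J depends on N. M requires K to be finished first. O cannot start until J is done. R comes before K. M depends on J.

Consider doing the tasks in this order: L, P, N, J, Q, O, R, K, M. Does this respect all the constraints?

Yes

Every stated constraint is respected: L sits at position 1, ahead of R at position 7, and each of the other listed pairs likewise has the predecessor earlier in the sequence.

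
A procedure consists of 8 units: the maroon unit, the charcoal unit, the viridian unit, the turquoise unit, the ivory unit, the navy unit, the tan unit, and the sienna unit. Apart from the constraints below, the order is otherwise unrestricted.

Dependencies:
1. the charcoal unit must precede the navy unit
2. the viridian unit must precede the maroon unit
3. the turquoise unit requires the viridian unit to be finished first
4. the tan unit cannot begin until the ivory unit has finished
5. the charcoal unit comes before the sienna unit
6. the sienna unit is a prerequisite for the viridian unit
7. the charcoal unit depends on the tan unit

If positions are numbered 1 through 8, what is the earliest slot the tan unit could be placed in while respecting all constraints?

2

The only unit forced before the tan unit (directly or transitively) is the ivory unit.
So at minimum 1 unit comes before the tan unit, putting the tan unit no earlier than position 2. That position is achievable by scheduling exactly that predecessor first.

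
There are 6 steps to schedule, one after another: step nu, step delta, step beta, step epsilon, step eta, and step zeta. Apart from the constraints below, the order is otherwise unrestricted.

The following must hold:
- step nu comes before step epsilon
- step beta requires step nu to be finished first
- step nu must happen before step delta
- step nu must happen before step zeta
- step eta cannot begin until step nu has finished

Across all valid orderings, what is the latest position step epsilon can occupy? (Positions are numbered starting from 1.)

6

Nothing depends on step epsilon, so it can be the final step, position 6.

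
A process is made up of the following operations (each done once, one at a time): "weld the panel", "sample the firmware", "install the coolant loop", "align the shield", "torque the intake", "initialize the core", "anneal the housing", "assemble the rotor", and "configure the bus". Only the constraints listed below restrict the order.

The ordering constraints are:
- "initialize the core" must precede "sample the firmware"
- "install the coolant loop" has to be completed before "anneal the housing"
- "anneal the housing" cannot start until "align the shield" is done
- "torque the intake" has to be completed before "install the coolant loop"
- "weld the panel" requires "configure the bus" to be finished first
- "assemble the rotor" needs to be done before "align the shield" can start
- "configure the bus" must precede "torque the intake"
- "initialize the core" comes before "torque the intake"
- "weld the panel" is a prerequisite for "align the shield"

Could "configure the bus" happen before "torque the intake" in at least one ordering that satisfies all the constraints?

Yes

"configure the bus" is actually forced before "torque the intake" by the constraints, so certainly some valid ordering has "configure the bus" first.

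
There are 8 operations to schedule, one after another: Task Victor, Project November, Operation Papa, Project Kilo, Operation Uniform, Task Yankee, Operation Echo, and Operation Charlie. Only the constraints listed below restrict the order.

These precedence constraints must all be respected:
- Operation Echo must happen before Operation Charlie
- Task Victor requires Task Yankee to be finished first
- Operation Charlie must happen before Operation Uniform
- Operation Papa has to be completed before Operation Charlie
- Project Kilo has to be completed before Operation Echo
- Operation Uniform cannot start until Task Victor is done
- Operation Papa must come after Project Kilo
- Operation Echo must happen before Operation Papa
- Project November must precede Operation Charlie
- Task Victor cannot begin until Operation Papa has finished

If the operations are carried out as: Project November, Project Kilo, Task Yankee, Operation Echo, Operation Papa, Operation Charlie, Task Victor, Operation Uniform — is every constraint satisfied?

Checking each listed constraint against this order: for instance, Project November is in position 1 and Operation Charlie in position 6, so that constraint holds — and the remaining constraints check out the same way.

Yes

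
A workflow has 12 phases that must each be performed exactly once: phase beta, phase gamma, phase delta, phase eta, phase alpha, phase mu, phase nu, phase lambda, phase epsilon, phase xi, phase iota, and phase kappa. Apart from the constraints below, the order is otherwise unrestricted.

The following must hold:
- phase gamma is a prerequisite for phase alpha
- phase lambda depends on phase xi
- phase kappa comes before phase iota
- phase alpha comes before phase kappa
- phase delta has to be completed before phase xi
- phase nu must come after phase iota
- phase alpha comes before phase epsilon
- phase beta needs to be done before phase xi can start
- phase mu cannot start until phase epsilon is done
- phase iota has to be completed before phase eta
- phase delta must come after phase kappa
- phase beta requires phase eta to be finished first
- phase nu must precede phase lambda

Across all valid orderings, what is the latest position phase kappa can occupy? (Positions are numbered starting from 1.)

5

Following every chain forward from phase kappa, the phases that must come later are phase beta, phase delta, phase eta, phase nu, phase lambda, phase xi, phase iota — 7 of them.
So at least 7 phases follow phase kappa, putting phase kappa no later than position 5. That position is achievable by scheduling everything else first.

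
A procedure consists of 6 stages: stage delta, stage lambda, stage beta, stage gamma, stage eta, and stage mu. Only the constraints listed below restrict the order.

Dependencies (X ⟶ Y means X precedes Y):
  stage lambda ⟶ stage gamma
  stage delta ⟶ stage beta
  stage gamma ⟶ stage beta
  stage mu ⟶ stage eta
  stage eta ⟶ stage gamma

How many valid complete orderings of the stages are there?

3 stages have no prerequisites (stage delta, stage lambda, stage mu), so any of them could come first.
Counting all ways to extend the partial order to a total order gives 15.

15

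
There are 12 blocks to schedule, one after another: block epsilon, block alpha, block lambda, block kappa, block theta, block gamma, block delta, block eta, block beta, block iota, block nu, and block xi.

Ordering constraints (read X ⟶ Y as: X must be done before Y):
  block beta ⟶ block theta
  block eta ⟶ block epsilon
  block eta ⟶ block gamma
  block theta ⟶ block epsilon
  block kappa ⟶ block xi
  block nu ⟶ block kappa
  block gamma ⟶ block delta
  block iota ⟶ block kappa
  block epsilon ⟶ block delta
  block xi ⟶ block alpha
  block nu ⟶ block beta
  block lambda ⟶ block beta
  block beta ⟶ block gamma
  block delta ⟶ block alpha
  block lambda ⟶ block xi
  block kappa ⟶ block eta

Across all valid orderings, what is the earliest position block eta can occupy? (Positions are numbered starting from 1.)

The blocks that are forced before block eta, directly or transitively, are block kappa, block iota, block nu. That's 3 blocks.
With 3 mandatory predecessors, the earliest block eta can sit is position 3+1 = 4, and placing just those 3 first achieves it.

4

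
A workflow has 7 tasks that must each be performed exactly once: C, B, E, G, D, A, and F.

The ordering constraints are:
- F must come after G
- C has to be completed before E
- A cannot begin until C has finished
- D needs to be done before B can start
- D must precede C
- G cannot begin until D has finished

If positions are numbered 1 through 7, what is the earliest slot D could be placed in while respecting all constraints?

1

Nothing is required before D; it can be the very first task.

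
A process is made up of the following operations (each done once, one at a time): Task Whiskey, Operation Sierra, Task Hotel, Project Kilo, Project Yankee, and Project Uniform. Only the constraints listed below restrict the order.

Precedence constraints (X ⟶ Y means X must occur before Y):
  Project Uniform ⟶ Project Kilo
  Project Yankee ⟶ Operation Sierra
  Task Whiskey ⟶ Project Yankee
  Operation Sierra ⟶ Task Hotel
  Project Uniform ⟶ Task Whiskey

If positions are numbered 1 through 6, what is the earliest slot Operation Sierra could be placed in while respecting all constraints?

Working backwards through the constraints from Operation Sierra, its full set of required predecessors is Task Whiskey, Project Yankee, Project Uniform — 3 of them.
So at minimum 3 operations come before Operation Sierra, putting Operation Sierra no earlier than position 4. That position is achievable by scheduling exactly those predecessors first.

4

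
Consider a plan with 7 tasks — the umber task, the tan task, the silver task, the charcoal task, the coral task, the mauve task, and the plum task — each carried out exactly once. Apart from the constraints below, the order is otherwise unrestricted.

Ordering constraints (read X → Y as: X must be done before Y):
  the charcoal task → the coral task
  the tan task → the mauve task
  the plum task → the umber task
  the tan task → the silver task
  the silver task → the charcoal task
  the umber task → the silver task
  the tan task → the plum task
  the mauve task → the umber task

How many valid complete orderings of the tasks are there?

2

The tan task is the only task with nothing required before it, so every ordering starts there.
Counting all ways to extend the partial order to a total order gives 2.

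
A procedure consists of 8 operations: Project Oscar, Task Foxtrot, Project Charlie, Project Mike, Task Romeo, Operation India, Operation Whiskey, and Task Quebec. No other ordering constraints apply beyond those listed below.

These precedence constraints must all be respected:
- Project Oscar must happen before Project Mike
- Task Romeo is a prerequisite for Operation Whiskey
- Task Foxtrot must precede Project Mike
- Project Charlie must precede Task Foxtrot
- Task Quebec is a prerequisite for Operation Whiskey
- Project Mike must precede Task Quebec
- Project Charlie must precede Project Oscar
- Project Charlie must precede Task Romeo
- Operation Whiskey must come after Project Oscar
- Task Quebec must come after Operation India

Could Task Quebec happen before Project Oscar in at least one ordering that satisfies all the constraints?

No

The constraints give a chain Project Oscar → Project Mike → Task Quebec, which forces Project Oscar before Task Quebec.
So no valid ordering can have Task Quebec before Project Oscar.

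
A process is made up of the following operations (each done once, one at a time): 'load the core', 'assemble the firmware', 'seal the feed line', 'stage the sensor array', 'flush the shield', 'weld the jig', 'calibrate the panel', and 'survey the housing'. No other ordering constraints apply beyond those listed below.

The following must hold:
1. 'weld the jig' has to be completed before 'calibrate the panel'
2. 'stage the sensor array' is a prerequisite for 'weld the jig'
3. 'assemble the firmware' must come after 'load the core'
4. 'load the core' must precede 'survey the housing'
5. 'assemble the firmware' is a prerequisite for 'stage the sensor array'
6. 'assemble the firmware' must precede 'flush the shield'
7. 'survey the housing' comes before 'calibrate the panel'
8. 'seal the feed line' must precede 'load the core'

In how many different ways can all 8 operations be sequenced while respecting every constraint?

Only 'seal the feed line' has no prerequisites, so it must go first.
Enumerating by repeatedly choosing an available operation (one whose prerequisites are all placed) gives 19 distinct complete orderings.

19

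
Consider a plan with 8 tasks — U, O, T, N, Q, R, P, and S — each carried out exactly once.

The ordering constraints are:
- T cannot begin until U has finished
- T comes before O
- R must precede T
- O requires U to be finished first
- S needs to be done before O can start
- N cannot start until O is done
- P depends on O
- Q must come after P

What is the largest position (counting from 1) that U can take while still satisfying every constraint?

3

Every task that must follow U has to come after it. Tracing all chains starting from U, those tasks are: O, T, N, Q, P — 5 in total.
So at least 5 tasks follow U, putting U no later than position 3. That position is achievable by scheduling everything else first.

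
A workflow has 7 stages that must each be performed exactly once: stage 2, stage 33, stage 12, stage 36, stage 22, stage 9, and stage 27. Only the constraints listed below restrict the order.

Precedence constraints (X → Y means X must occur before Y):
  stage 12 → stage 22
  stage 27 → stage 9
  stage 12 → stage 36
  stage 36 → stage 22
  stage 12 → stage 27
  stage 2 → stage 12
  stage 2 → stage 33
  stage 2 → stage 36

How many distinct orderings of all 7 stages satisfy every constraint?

Only stage 2 has no prerequisites, so it must go first.
Systematically extending each partial ordering one stage at a time and counting, there are 36 complete orderings.

36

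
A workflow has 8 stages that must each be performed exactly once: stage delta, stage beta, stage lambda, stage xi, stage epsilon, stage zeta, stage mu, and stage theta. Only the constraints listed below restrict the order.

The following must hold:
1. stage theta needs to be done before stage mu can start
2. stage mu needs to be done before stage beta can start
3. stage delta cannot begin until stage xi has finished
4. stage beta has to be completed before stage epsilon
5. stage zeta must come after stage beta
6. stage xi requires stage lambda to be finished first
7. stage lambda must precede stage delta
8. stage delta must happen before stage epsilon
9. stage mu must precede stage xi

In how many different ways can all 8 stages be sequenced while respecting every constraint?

The stages with no prerequisites are stage lambda, stage theta; any of them can be placed first.
Systematically extending each partial ordering one stage at a time and counting, there are 32 complete orderings.

32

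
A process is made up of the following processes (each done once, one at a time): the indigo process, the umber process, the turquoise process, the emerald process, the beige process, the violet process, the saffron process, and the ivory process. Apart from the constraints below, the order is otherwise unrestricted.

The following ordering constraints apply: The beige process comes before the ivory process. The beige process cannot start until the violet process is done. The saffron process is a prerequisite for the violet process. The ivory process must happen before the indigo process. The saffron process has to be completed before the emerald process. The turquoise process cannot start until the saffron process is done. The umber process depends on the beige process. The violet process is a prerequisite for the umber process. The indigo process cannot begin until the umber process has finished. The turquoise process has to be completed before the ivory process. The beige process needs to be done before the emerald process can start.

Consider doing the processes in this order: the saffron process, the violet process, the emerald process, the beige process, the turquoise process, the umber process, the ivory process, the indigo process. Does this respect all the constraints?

No

In the proposed order, the emerald process appears before the beige process.
Since the beige process is required before the emerald process, the ordering is invalid.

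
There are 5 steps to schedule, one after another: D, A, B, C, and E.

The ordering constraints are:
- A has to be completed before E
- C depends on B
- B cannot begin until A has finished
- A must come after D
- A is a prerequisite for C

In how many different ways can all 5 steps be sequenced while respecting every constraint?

3

D is the only step with nothing required before it, so every ordering starts there.
Enumerating by repeatedly choosing an available step (one whose prerequisites are all placed) gives 3 distinct complete orderings.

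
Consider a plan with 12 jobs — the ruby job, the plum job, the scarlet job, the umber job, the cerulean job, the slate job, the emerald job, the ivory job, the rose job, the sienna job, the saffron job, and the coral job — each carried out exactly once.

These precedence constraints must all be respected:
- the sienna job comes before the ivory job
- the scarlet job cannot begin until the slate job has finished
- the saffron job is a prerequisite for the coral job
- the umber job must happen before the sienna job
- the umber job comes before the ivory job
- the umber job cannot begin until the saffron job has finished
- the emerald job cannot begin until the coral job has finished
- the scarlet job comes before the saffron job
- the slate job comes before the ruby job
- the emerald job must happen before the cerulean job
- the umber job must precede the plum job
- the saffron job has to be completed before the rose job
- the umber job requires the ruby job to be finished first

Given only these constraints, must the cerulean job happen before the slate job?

There is a chain the slate job → the scarlet job → the saffron job → the coral job → the emerald job → the cerulean job, which puts the slate job before the cerulean job.
So the cerulean job does not have to come before the slate job — it cannot.

No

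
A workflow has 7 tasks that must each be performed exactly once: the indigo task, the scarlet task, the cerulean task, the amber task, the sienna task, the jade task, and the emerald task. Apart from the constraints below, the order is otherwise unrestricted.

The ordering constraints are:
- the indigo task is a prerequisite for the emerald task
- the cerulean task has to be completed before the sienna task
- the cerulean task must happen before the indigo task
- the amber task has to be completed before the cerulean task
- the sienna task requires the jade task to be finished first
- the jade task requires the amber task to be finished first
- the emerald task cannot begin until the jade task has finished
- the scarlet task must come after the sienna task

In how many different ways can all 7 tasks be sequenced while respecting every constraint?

The amber task is the only task with nothing required before it, so every ordering starts there.
Counting all ways to extend the partial order to a total order gives 15.

15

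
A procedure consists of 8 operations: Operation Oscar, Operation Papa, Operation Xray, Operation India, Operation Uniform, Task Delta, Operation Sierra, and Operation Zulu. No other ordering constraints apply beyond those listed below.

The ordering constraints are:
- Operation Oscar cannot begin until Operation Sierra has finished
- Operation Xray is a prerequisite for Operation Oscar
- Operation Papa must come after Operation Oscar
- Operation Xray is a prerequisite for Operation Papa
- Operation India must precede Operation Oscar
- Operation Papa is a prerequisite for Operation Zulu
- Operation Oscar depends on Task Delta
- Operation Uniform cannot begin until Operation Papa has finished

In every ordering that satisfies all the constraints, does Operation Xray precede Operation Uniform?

Yes

Following the dependencies: Operation Xray → Operation Papa → Operation Uniform.
So Operation Xray must precede Operation Uniform in any valid ordering.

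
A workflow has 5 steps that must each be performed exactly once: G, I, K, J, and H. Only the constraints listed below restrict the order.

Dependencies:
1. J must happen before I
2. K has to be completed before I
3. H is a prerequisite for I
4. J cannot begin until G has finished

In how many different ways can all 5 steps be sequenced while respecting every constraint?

12

3 steps have no prerequisites (G, K, H), so any of them could come first.
Counting all ways to extend the partial order to a total order gives 12.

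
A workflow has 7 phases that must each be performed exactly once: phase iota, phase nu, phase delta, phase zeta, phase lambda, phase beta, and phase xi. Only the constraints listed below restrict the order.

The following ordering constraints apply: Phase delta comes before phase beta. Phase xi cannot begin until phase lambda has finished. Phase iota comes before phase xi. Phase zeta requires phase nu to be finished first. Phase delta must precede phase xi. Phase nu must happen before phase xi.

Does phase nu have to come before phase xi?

Yes

Chaining the stated constraints: phase nu → phase xi.
Hence phase nu necessarily comes before phase xi.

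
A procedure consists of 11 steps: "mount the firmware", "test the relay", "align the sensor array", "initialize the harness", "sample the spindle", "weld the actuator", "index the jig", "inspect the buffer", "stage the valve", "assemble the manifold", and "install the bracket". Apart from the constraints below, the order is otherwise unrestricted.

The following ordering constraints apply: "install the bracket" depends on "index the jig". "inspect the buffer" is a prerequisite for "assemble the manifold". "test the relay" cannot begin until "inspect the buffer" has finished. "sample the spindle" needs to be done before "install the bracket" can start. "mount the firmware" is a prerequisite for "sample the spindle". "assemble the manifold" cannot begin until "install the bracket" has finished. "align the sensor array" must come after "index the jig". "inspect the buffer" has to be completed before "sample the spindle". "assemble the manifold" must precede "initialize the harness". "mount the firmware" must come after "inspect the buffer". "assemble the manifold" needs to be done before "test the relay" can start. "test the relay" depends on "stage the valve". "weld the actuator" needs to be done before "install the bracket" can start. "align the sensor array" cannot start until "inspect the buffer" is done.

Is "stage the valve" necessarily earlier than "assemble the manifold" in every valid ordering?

No chain of constraints connects "stage the valve" to "assemble the manifold" in either direction.
There exist valid orderings with "assemble the manifold" before "stage the valve", so "stage the valve" is not required to come first.

No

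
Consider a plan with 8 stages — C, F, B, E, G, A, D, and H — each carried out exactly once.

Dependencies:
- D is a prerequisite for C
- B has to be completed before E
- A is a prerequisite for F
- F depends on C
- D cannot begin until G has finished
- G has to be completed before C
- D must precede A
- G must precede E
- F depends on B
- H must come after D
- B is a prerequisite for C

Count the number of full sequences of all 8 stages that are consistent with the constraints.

162

2 stages have no prerequisites (B, G), so any of them could come first.
Enumerating by repeatedly choosing an available stage (one whose prerequisites are all placed) gives 162 distinct complete orderings.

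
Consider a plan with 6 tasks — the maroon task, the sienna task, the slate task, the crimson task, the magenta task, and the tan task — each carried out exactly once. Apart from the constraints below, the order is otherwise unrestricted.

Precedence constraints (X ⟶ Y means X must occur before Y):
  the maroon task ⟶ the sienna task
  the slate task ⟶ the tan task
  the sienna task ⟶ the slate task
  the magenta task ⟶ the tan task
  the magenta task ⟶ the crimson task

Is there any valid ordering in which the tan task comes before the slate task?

There is a dependency chain the slate task → the tan task, so the tan task always comes after the slate task.
Hence the tan task can never be scheduled before the slate task.

No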